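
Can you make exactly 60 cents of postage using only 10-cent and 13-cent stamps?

We need non-negative x, y with 10x + 13y = 60.
gcd(10, 13) = 1 divides 60, so integer solutions exist.
Search for a non-negative one: x = 6 gives 13y = 60 - 60 = 0, so y = 0.
Check: 10·6 + 13·0 = 60 ✓

Yes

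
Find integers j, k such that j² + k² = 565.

We need to find integers j, k > 0 such that j² + k² = 565.
Trying j = 6: k² = 565 - 6² = 565 - 36 = 529
k = 23
Check: 6² + 23² = 36 + 529 = 565 ✓

565 = 6² + 23²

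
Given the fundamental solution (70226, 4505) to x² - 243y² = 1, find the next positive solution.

Solutions to x² - Dy² = 1 are generated by powers of (x₀ + y₀√D).
The next solution satisfies x₁ + y₁√243 = (x₀ + y₀√243)², giving:
x₁ = x₀² + 243y₀² = 70226² + 243·4505² = 4931691076 + 4931691075 = 9863382151
y₁ = 2x₀y₀ = 2·70226·4505 = 632736260

Verify: 9863382151² - 243·632736260² = 97286307456665386801 - 97286307456665386800 = 1 ✓

x = 9863382151, y = 632736260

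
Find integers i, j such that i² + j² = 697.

We need to find integers i, j > 0 such that i² + j² = 697.
Trying i = 11: j² = 697 - 11² = 697 - 121 = 576
j = 24
Check: 11² + 24² = 121 + 576 = 697 ✓

697 = 11² + 24²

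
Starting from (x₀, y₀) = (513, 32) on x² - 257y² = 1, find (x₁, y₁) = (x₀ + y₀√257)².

Solutions to x² - Dy² = 1 are generated by powers of (x₀ + y₀√D).
The next solution satisfies x₁ + y₁√257 = (x₀ + y₀√257)², giving:
x₁ = x₀² + 257y₀² = 513² + 257·32² = 263169 + 263168 = 526337
y₁ = 2x₀y₀ = 2·513·32 = 32832

Verify: 526337² - 257·32832² = 277030637569 - 277030637568 = 1 ✓

x = 526337, y = 32832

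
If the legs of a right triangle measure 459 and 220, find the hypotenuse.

c² = a² + b² = 459² + 220² = 210681 + 48400 = 259081
c = 509

509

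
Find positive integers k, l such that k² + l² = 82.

Search for k with 82 - k² a perfect square.
k = 1: 82 - 1² = 82 - 1 = 81 = 9² ✓
So k = 1, l = 9.

k = 1, l = 9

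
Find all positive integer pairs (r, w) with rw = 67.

The positive divisors of 67 are: 1, 67.
Each divisor d gives the pair (d, 67/d):
(1, 67), (67, 1)

(1, 67), (67, 1)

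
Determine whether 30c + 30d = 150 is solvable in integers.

Step 1: Compute gcd(30, 30).
gcd(30, 30) = 30

Step 2: Check divisibility.
Does 30 divide 150? 150 = 30 x 5, so yes.

By the theorem on linear Diophantine equations, 30c + 30d = 150 has integer solutions if and only if gcd(30, 30) divides 150. Since 30 | 150, solutions exist.

Yes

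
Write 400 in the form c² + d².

We need to find integers c, d > 0 such that c² + d² = 400.
Trying c = 12: d² = 400 - 12² = 400 - 144 = 256
d = 16
Check: 12² + 16² = 144 + 256 = 400 ✓

400 = 12² + 16²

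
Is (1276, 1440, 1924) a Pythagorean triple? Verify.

Compute a² + b² = 1276² + 1440² = 1628176 + 2073600 = 3701776
Compute c² = 1924² = 3701776
Since 3701776 = 3701776, confirmed.

Yes, it is a Pythagorean triple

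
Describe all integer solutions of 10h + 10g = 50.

Step 1: Compute gcd(10, 10) = 10.
Since 10 divides 50, solutions exist.

Step 2: Find a particular solution using extended Euclidean algorithm.
We get h₀ = 0, g₀ = 5.
Check: 10*0 + 10*5 = 50 = 50 ✓

Step 3: Write the general solution.
h = 0 + (10/10)t = 0 + 1t
g = 5 - (10/10)t = 5 - 1t
for any integer t.

h = 0 + 1t, g = 5 - 1t for integer t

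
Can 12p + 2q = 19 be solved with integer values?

Step 1: Compute gcd(12, 2).
gcd(12, 2) = 2

Step 2: Check divisibility.
Does 2 divide 19? 19 = 2 x 9 + 1, so no.

By the theorem on linear Diophantine equations, 12p + 2q = 19 has integer solutions if and only if gcd(12, 2) divides 19. Since 2 does not divide 19, no solutions exist.

No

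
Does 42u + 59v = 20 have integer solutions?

Step 1: Compute gcd(42, 59).
gcd(42, 59) = 1

Step 2: Check divisibility.
Does 1 divide 20? 20 = 1 x 20, so yes.

By the theorem on linear Diophantine equations, 42u + 59v = 20 has integer solutions if and only if gcd(42, 59) divides 20. Since 1 | 20, solutions exist.

Yes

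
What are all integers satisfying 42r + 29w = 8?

Step 1: Compute gcd(42, 29) = 1.
Since 1 divides 8, solutions exist.

Step 2: Find a particular solution using extended Euclidean algorithm.
We get r₀ = 72, w₀ = -104.
Check: 42*72 + 29*-104 = 8 = 8 ✓

Step 3: Write the general solution.
r = 72 + (29/1)t = 72 + 29t
w = -104 - (42/1)t = -104 - 42t
for any integer t.

r = 72 + 29t, w = -104 - 42t for integer t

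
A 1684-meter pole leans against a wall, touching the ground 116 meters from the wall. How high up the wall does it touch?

The ladder, wall, and ground form a right triangle with hypotenuse 1684 and one leg 116.
By the Pythagorean theorem: h² = 1684² - 116² = 2835856 - 13456 = 2822400
h = √2822400 = 1680 meters

1680 meters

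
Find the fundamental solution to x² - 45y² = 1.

We seek the smallest positive integers (x, y) with x² - 45y² = 1, i.e., x² = 45y² + 1.
Try successive y values:
y = 1: x² = 45·1² + 1 = 46, not a perfect square
y = 2: x² = 45·2² + 1 = 181, not a perfect square
y = 3: x² = 45·3² + 1 = 406, not a perfect square
... continuing the search (or via continued fractions) ...
y = 24: x² = 45·24² + 1 = 25921, x = 161 ✓

Verify: 161² - 45·24² = 25921 - 25920 = 1 ✓

x = 161, y = 24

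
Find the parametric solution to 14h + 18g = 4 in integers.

Step 1: Compute gcd(14, 18) = 2.
Since 2 divides 4, solutions exist.

Step 2: Find a particular solution using extended Euclidean algorithm.
We get h₀ = 8, g₀ = -6.
Check: 14*8 + 18*-6 = 4 = 4 ✓

Step 3: Write the general solution.
h = 8 + (18/2)t = 8 + 9t
g = -6 - (14/2)t = -6 - 7t
for any integer t.

h = 8 + 9t, g = -6 - 7t for integer t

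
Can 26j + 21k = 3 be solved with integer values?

Step 1: Compute gcd(26, 21).
gcd(26, 21) = 1

Step 2: Check divisibility.
Does 1 divide 3? 3 = 1 x 3, so yes.

By the theorem on linear Diophantine equations, 26j + 21k = 3 has integer solutions if and only if gcd(26, 21) divides 3. Since 1 | 3, solutions exist.

Yes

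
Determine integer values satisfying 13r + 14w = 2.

Step 1: Check solvability.
gcd(13, 14) = 1
Since 1 divides 2, solutions exist.

Step 2: Apply extended Euclidean algorithm to find gcd.
We find integers such that 13*x0 + 14*y0 = 1

Step 3: Scale the particular solution.
Multiply by 2/1 = 2:
r = -2, w = 2

Step 4: Verify.
13*(-2) + 14*(2) = 2 = 2 ✓

r = -2, w = 2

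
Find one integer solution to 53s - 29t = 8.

Step 1: Check solvability.
gcd(53, 29) = 1
Since 1 divides 8, solutions exist.

Step 2: Apply extended Euclidean algorithm to find gcd.
We find integers such that 53*x0 + 29*y0 = 1

Step 3: Scale the particular solution.
Multiply by 8/1 = 8:
s = -48, t = -88

Step 4: Verify.
53*(-48) - 29*(-88) = 8 = 8 ✓

s = -48, t = -88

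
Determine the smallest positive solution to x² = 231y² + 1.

We seek the smallest positive integers (x, y) with x² - 231y² = 1, i.e., x² = 231y² + 1.
Try successive y values:
y = 1: x² = 231·1² + 1 = 232, not a perfect square
y = 2: x² = 231·2² + 1 = 925, not a perfect square
y = 3: x² = 231·3² + 1 = 2080, not a perfect square
... continuing the search (or via continued fractions) ...
y = 5: x² = 231·5² + 1 = 5776, x = 76 ✓

Verify: 76² - 231·5² = 5776 - 5775 = 1 ✓

x = 76, y = 5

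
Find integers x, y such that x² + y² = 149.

We need to find integers x, y > 0 such that x² + y² = 149.
Trying x = 7: y² = 149 - 7² = 149 - 49 = 100
y = 10
Check: 7² + 10² = 49 + 100 = 149 ✓

149 = 7² + 10²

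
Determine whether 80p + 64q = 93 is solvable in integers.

Step 1: Compute gcd(80, 64).
gcd(80, 64) = 16

Step 2: Check divisibility.
Does 16 divide 93? 93 = 16 x 5 + 13, so no.

By the theorem on linear Diophantine equations, 80p + 64q = 93 has integer solutions if and only if gcd(80, 64) divides 93. Since 16 does not divide 93, no solutions exist.

No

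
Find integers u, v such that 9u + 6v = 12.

Step 1: Check solvability.
gcd(9, 6) = 3
Since 3 divides 12, solutions exist.

Step 2: Apply extended Euclidean algorithm to find gcd.
We find integers such that 9*x0 + 6*y0 = 3

Step 3: Scale the particular solution.
Multiply by 12/3 = 4:
u = 4, v = -4

Step 4: Verify.
9*(4) + 6*(-4) = 12 = 12 ✓

u = 4, v = -4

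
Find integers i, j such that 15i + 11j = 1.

Step 1: Check solvability.
gcd(15, 11) = 1
Since 1 divides 1, solutions exist.

Step 2: Apply extended Euclidean algorithm to find gcd.
We find integers such that 15*x0 + 11*y0 = 1

Step 3: Scale the particular solution.
Multiply by 1/1 = 1:
i = 3, j = -4

Step 4: Verify.
15*(3) + 11*(-4) = 1 = 1 ✓

i = 3, j = -4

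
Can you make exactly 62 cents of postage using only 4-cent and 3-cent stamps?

We need non-negative x, y with 4x + 3y = 62.
gcd(4, 3) = 1 divides 62, so integer solutions exist.
Search for a non-negative one: x = 2 gives 3y = 62 - 8 = 54, so y = 18.
Check: 4·2 + 3·18 = 62 ✓

Yes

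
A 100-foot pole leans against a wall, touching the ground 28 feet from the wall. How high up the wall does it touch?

The ladder, wall, and ground form a right triangle with hypotenuse 100 and one leg 28.
By the Pythagorean theorem: h² = 100² - 28² = 10000 - 784 = 9216
h = √9216 = 96 feet

96 feet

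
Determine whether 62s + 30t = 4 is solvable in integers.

Step 1: Compute gcd(62, 30).
gcd(62, 30) = 2

Step 2: Check divisibility.
Does 2 divide 4? 4 = 2 x 2, so yes.

By the theorem on linear Diophantine equations, 62s + 30t = 4 has integer solutions if and only if gcd(62, 30) divides 4. Since 2 | 4, solutions exist.

Yes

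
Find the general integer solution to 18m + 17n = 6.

Step 1: Compute gcd(18, 17) = 1.
Since 1 divides 6, solutions exist.

Step 2: Find a particular solution using extended Euclidean algorithm.
We get m₀ = 6, n₀ = -6.
Check: 18*6 + 17*-6 = 6 = 6 ✓

Step 3: Write the general solution.
m = 6 + (17/1)t = 6 + 17t
n = -6 - (18/1)t = -6 - 18t
for any integer t.

m = 6 + 17t, n = -6 - 18t for integer t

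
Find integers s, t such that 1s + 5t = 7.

Step 1: Check solvability.
gcd(1, 5) = 1
Since 1 divides 7, solutions exist.

Step 2: Apply extended Euclidean algorithm to find gcd.
We find integers such that 1*x0 + 5*y0 = 1

Step 3: Scale the particular solution.
Multiply by 7/1 = 7:
s = 7, t = 0

Step 4: Verify.
1*(7) + 5*(0) = 7 = 7 ✓

s = 7, t = 0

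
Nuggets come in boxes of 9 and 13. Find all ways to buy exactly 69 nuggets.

We need non-negative integers (x, y) with 9x + 13y = 69.
For each x in 0..7, check if 69 - 9x is a non-negative multiple of 13.
No x yields an integer y ≥ 0.

No solution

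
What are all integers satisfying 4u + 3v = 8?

Step 1: Compute gcd(4, 3) = 1.
Since 1 divides 8, solutions exist.

Step 2: Find a particular solution using extended Euclidean algorithm.
We get u₀ = 8, v₀ = -8.
Check: 4*8 + 3*-8 = 8 = 8 ✓

Step 3: Write the general solution.
u = 8 + (3/1)t = 8 + 3t
v = -8 - (4/1)t = -8 - 4t
for any integer t.

u = 8 + 3t, v = -8 - 4t for integer t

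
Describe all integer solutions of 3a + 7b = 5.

Step 1: Compute gcd(3, 7) = 1.
Since 1 divides 5, solutions exist.

Step 2: Find a particular solution using extended Euclidean algorithm.
We get a₀ = -10, b₀ = 5.
Check: 3*-10 + 7*5 = 5 = 5 ✓

Step 3: Write the general solution.
a = -10 + (7/1)t = -10 + 7t
b = 5 - (3/1)t = 5 - 3t
for any integer t.

a = -10 + 7t, b = 5 - 3t for integer t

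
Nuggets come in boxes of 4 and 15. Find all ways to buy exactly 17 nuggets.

We need non-negative integers (x, y) with 4x + 15y = 17.
For each x in 0..4, check if 17 - 4x is a non-negative multiple of 15.
No x yields an integer y ≥ 0.

No solution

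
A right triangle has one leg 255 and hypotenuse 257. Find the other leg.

b² = c² - a² = 66049 - 65025 = 1024
b = 32

32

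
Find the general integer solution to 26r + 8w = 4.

Step 1: Compute gcd(26, 8) = 2.
Since 2 divides 4, solutions exist.

Step 2: Find a particular solution using extended Euclidean algorithm.
We get r₀ = 2, w₀ = -6.
Check: 26*2 + 8*-6 = 4 = 4 ✓

Step 3: Write the general solution.
r = 2 + (8/2)t = 2 + 4t
w = -6 - (26/2)t = -6 - 13t
for any integer t.

r = 2 + 4t, w = -6 - 13t for integer t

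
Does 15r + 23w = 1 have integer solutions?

Step 1: Compute gcd(15, 23).
gcd(15, 23) = 1

Step 2: Check divisibility.
Does 1 divide 1? 1 = 1 x 1, so yes.

By the theorem on linear Diophantine equations, 15r + 23w = 1 has integer solutions if and only if gcd(15, 23) divides 1. Since 1 | 1, solutions exist.

Yes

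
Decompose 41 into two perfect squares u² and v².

We need to find integers u, v > 0 such that u² + v² = 41.
Trying u = 4: v² = 41 - 4² = 41 - 16 = 25
v = 5
Check: 4² + 5² = 16 + 25 = 41 ✓

41 = 4² + 5²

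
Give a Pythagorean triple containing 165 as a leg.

We need the other leg and hypotenuse such that 165² + x² = c².
Take x = 1508, c = 1517: 165² + 1508² = 27225 + 2274064 = 2301289 = 1517² ✓
Triple: (165, 1508, 1517)

(165, 1508, 1517)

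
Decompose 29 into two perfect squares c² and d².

We need to find integers c, d > 0 such that c² + d² = 29.
Trying c = 2: d² = 29 - 2² = 29 - 4 = 25
d = 5
Check: 2² + 5² = 4 + 25 = 29 ✓

29 = 2² + 5²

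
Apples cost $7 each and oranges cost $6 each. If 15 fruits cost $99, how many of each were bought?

Let a = apples, o = oranges.
a + o = 15
7a + 6o = 99
Substitute o = 15 - a:
7a + 6(15 - a) = 99
(7 - 6)a = 99 - 90
1a = 9
a = 9, o = 15 - 9 = 6

Apples: 9, Oranges: 6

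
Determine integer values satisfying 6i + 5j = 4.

Step 1: Check solvability.
gcd(6, 5) = 1
Since 1 divides 4, solutions exist.

Step 2: Apply extended Euclidean algorithm to find gcd.
We find integers such that 6*x0 + 5*y0 = 1

Step 3: Scale the particular solution.
Multiply by 4/1 = 4:
i = 4, j = -4

Step 4: Verify.
6*(4) + 5*(-4) = 4 = 4 ✓

i = 4, j = -4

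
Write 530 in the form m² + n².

We need to find integers m, n > 0 such that m² + n² = 530.
Trying m = 1: n² = 530 - 1² = 530 - 1 = 529
n = 23
Check: 1² + 23² = 1 + 529 = 530 ✓

530 = 1² + 23²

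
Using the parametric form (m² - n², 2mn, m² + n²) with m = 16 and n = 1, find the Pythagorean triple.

a = m² - n² = 256 - 1 = 255
b = 2mn = 2·16·1 = 32
c = m² + n² = 256 + 1 = 257
Verify: 255² + 32² = 65025 + 1024 = 66049 = 257² ✓

(255, 32, 257)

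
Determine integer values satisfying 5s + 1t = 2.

Step 1: Check solvability.
gcd(5, 1) = 1
Since 1 divides 2, solutions exist.

Step 2: Apply extended Euclidean algorithm to find gcd.
We find integers such that 5*x0 + 1*y0 = 1

Step 3: Scale the particular solution.
Multiply by 2/1 = 2:
s = 0, t = 2

Step 4: Verify.
5*(0) + 1*(2) = 2 = 2 ✓

s = 0, t = 2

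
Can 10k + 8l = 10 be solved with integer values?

Step 1: Compute gcd(10, 8).
gcd(10, 8) = 2

Step 2: Check divisibility.
Does 2 divide 10? 10 = 2 x 5, so yes.

By the theorem on linear Diophantine equations, 10k + 8l = 10 has integer solutions if and only if gcd(10, 8) divides 10. Since 2 | 10, solutions exist.

Yes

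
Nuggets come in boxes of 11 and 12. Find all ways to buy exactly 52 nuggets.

We need non-negative integers (x, y) with 11x + 12y = 52.
For each x in 0..4, check if 52 - 11x is a non-negative multiple of 12.
No x yields an integer y ≥ 0.

No solution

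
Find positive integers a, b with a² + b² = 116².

We need a² + b² = 116² = 13456.
Trying: 84² + 80² = 7056 + 6400 = 13456 ✓

(84, 80, 116)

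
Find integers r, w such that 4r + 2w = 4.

Step 1: Check solvability.
gcd(4, 2) = 2
Since 2 divides 4, solutions exist.

Step 2: Apply extended Euclidean algorithm to find gcd.
We find integers such that 4*x0 + 2*y0 = 2

Step 3: Scale the particular solution.
Multiply by 4/2 = 2:
r = 0, w = 2

Step 4: Verify.
4*(0) + 2*(2) = 4 = 4 ✓

r = 0, w = 2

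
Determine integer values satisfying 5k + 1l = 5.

Step 1: Check solvability.
gcd(5, 1) = 1
Since 1 divides 5, solutions exist.

Step 2: Apply extended Euclidean algorithm to find gcd.
We find integers such that 5*x0 + 1*y0 = 1

Step 3: Scale the particular solution.
Multiply by 5/1 = 5:
k = 0, l = 5

Step 4: Verify.
5*(0) + 1*(5) = 5 = 5 ✓

k = 0, l = 5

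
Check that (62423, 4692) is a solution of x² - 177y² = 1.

Compute x² = 62423² = 3896630929
Compute 177y² = 177·4692² = 177·22014864 = 3896630928
x² - 177y² = 3896630929 - 3896630928 = 1
Since this equals 1, (62423, 4692) is a solution.

Yes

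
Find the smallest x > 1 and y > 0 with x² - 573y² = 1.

We seek the smallest positive integers (x, y) with x² - 573y² = 1, i.e., x² = 573y² + 1.
Try successive y values:
y = 1: x² = 573·1² + 1 = 574, not a perfect square
y = 2: x² = 573·2² + 1 = 2293, not a perfect square
y = 3: x² = 573·3² + 1 = 5158, not a perfect square
... continuing the search (or via continued fractions) ...
y = 16: x² = 573·16² + 1 = 146689, x = 383 ✓

Verify: 383² - 573·16² = 146689 - 146688 = 1 ✓

x = 383, y = 16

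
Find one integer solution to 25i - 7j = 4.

Step 1: Check solvability.
gcd(25, 7) = 1
Since 1 divides 4, solutions exist.

Step 2: Apply extended Euclidean algorithm to find gcd.
We find integers such that 25*x0 + 7*y0 = 1

Step 3: Scale the particular solution.
Multiply by 4/1 = 4:
i = 8, j = 28

Step 4: Verify.
25*(8) - 7*(28) = 4 = 4 ✓

i = 8, j = 28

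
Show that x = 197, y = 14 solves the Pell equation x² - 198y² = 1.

Compute x² = 197² = 38809
Compute 198y² = 198·14² = 198·196 = 38808
x² - 198y² = 38809 - 38808 = 1
Since this equals 1, (197, 14) is a solution.

Yes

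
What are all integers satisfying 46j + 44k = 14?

Step 1: Compute gcd(46, 44) = 2.
Since 2 divides 14, solutions exist.

Step 2: Find a particular solution using extended Euclidean algorithm.
We get j₀ = 7, k₀ = -7.
Check: 46*7 + 44*-7 = 14 = 14 ✓

Step 3: Write the general solution.
j = 7 + (44/2)t = 7 + 22t
k = -7 - (46/2)t = -7 - 23t
for any integer t.

j = 7 + 22t, k = -7 - 23t for integer t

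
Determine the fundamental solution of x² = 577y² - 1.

We need x² = 577y² - 1. Try successive y:
y = 1: x² = 577·1² - 1 = 576 = 24² ✓
Check: 24² - 577·1² = 576 - 577 = -1 ✓

x = 24, y = 1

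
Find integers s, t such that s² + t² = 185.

We need to find integers s, t > 0 such that s² + t² = 185.
Trying s = 4: t² = 185 - 4² = 185 - 16 = 169
t = 13
Check: 4² + 13² = 16 + 169 = 185 ✓

185 = 4² + 13²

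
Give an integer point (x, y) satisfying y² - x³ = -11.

Try small integer x values and check whether x³ - 11 is a perfect square.
x = 15: x³ - 11 = 15³ - 11 = 3375 - 11 = 3364
Is 3364 a perfect square? 58² = 3364 ✓
So (x, y) = (15, -58) is a solution.

x = 15, y = -58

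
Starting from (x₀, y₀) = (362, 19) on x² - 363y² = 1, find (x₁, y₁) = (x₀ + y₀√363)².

Solutions to x² - Dy² = 1 are generated by powers of (x₀ + y₀√D).
The next solution satisfies x₁ + y₁√363 = (x₀ + y₀√363)², giving:
x₁ = x₀² + 363y₀² = 362² + 363·19² = 131044 + 131043 = 262087
y₁ = 2x₀y₀ = 2·362·19 = 13756

Verify: 262087² - 363·13756² = 68689595569 - 68689595568 = 1 ✓

x = 262087, y = 13756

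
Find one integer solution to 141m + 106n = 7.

Step 1: Check solvability.
gcd(141, 106) = 1
Since 1 divides 7, solutions exist.

Step 2: Apply extended Euclidean algorithm to find gcd.
We find integers such that 141*x0 + 106*y0 = 1

Step 3: Scale the particular solution.
Multiply by 7/1 = 7:
m = -21, n = 28

Step 4: Verify.
141*(-21) + 106*(28) = 7 = 7 ✓

m = -21, n = 28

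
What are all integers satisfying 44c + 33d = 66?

Step 1: Compute gcd(44, 33) = 11.
Since 11 divides 66, solutions exist.

Step 2: Find a particular solution using extended Euclidean algorithm.
We get c₀ = 6, d₀ = -6.
Check: 44*6 + 33*-6 = 66 = 66 ✓

Step 3: Write the general solution.
c = 6 + (33/11)t = 6 + 3t
d = -6 - (44/11)t = -6 - 4t
for any integer t.

c = 6 + 3t, d = -6 - 4t for integer t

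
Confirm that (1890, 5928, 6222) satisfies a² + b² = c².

Compute a² + b² = 1890² + 5928² = 3572100 + 35141184 = 38713284
Compute c² = 6222² = 38713284
Since 38713284 = 38713284, confirmed.

Yes, it is a Pythagorean triple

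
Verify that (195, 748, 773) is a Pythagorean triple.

Compute a² + b²:
195² + 748² = 38025 + 559504 = 597529
Compute c²:
773² = 597529
Since 597529 = 597529, it is a Pythagorean triple.

Yes, it is a Pythagorean triple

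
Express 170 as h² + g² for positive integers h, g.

We need to find integers h, g > 0 such that h² + g² = 170.
Trying h = 1: g² = 170 - 1² = 170 - 1 = 169
g = 13
Check: 1² + 13² = 1 + 169 = 170 ✓

170 = 1² + 13²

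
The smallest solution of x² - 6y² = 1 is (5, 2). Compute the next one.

Solutions to x² - Dy² = 1 are generated by powers of (x₀ + y₀√D).
The next solution satisfies x₁ + y₁√6 = (x₀ + y₀√6)², giving:
x₁ = x₀² + 6y₀² = 5² + 6·2² = 25 + 24 = 49
y₁ = 2x₀y₀ = 2·5·2 = 20

Verify: 49² - 6·20² = 2401 - 2400 = 1 ✓

x = 49, y = 20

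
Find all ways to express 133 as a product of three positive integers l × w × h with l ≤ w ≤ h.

Iterate l from 1 to ⌊133^(1/3)⌋. For each l dividing 133, iterate w ≥ l with w dividing 133/l, and set h = 133/(l·w).
Triples found (2): (1×1×133), (1×7×19)

(1×1×133), (1×7×19)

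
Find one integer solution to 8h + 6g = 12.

Step 1: Check solvability.
gcd(8, 6) = 2
Since 2 divides 12, solutions exist.

Step 2: Apply extended Euclidean algorithm to find gcd.
We find integers such that 8*x0 + 6*y0 = 2

Step 3: Scale the particular solution.
Multiply by 12/2 = 6:
h = 6, g = -6

Step 4: Verify.
8*(6) + 6*(-6) = 12 = 12 ✓

h = 6, g = -6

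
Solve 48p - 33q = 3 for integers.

Step 1: Check solvability.
gcd(48, 33) = 3
Since 3 divides 3, solutions exist.

Step 2: Apply extended Euclidean algorithm to find gcd.
We find integers such that 48*x0 + 33*y0 = 3

Step 3: Scale the particular solution.
Multiply by 3/3 = 1:
p = -2, q = -3

Step 4: Verify.
48*(-2) - 33*(-3) = 3 = 3 ✓

p = -2, q = -3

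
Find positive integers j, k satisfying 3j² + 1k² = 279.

Try small values of j and check whether (279 - 3j²)/1 is a perfect square.
j = 9: 3·9² = 243, so 1k² = 279 - 243 = 36, giving k² = 36, k = 6.
Check: 3·9² + 1·6² = 243 + 36 = 279 ✓

j = 9, k = 6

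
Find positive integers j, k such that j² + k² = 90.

Search for j with 90 - j² a perfect square.
j = 3: 90 - 3² = 90 - 9 = 81 = 9² ✓
So j = 3, k = 9.

j = 3, k = 9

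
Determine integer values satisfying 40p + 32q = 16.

Step 1: Check solvability.
gcd(40, 32) = 8
Since 8 divides 16, solutions exist.

Step 2: Apply extended Euclidean algorithm to find gcd.
We find integers such that 40*x0 + 32*y0 = 8

Step 3: Scale the particular solution.
Multiply by 16/8 = 2:
p = 2, q = -2

Step 4: Verify.
40*(2) + 32*(-2) = 16 = 16 ✓

p = 2, q = -2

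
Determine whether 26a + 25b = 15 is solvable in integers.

Step 1: Compute gcd(26, 25).
gcd(26, 25) = 1

Step 2: Check divisibility.
Does 1 divide 15? 15 = 1 x 15, so yes.

By the theorem on linear Diophantine equations, 26a + 25b = 15 has integer solutions if and only if gcd(26, 25) divides 15. Since 1 | 15, solutions exist.

Yes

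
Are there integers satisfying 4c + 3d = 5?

Step 1: Compute gcd(4, 3).
gcd(4, 3) = 1

Step 2: Check divisibility.
Does 1 divide 5? 5 = 1 x 5, so yes.

By the theorem on linear Diophantine equations, 4c + 3d = 5 has integer solutions if and only if gcd(4, 3) divides 5. Since 1 | 5, solutions exist.

Yes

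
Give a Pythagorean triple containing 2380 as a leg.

We need the other leg and hypotenuse such that 2380² + x² = c².
Take x = 9975, c = 10255: 2380² + 9975² = 5664400 + 99500625 = 105165025 = 10255² ✓
Triple: (9975, 2380, 10255)

(9975, 2380, 10255)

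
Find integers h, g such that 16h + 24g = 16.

Step 1: Check solvability.
gcd(16, 24) = 8
Since 8 divides 16, solutions exist.

Step 2: Apply extended Euclidean algorithm to find gcd.
We find integers such that 16*x0 + 24*y0 = 8

Step 3: Scale the particular solution.
Multiply by 16/8 = 2:
h = -2, g = 2

Step 4: Verify.
16*(-2) + 24*(2) = 16 = 16 ✓

h = -2, g = 2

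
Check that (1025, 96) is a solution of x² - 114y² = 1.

Compute x² = 1025² = 1050625
Compute 114y² = 114·96² = 114·9216 = 1050624
x² - 114y² = 1050625 - 1050624 = 1
Since this equals 1, (1025, 96) is a solution.

Yes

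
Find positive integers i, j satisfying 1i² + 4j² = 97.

Try small values of i and check whether (97 - 1i²)/4 is a perfect square.
i = 9: 1·9² = 81, so 4j² = 97 - 81 = 16, giving j² = 4, j = 2.
Check: 1·9² + 4·2² = 81 + 16 = 97 ✓

i = 9, j = 2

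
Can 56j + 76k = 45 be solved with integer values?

Step 1: Compute gcd(56, 76).
gcd(56, 76) = 4

Step 2: Check divisibility.
Does 4 divide 45? 45 = 4 x 11 + 1, so no.

By the theorem on linear Diophantine equations, 56j + 76k = 45 has integer solutions if and only if gcd(56, 76) divides 45. Since 4 does not divide 45, no solutions exist.

No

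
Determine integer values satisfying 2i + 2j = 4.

Step 1: Check solvability.
gcd(2, 2) = 2
Since 2 divides 4, solutions exist.

Step 2: Apply extended Euclidean algorithm to find gcd.
We find integers such that 2*x0 + 2*y0 = 2

Step 3: Scale the particular solution.
Multiply by 4/2 = 2:
i = 0, j = 2

Step 4: Verify.
2*(0) + 2*(2) = 4 = 4 ✓

i = 0, j = 2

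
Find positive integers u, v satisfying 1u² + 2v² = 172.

Try small values of u and check whether (172 - 1u²)/2 is a perfect square.
u = 10: 1·10² = 100, so 2v² = 172 - 100 = 72, giving v² = 36, v = 6.
Check: 1·10² + 2·6² = 100 + 72 = 172 ✓

u = 10, v = 6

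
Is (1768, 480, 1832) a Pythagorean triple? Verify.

Compute a² + b² = 1768² + 480² = 3125824 + 230400 = 3356224
Compute c² = 1832² = 3356224
Since 3356224 = 3356224, confirmed.

Yes, it is a Pythagorean triple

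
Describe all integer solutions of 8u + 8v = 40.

Step 1: Compute gcd(8, 8) = 8.
Since 8 divides 40, solutions exist.

Step 2: Find a particular solution using extended Euclidean algorithm.
We get u₀ = 0, v₀ = 5.
Check: 8*0 + 8*5 = 40 = 40 ✓

Step 3: Write the general solution.
u = 0 + (8/8)t = 0 + 1t
v = 5 - (8/8)t = 5 - 1t
for any integer t.

u = 0 + 1t, v = 5 - 1t for integer t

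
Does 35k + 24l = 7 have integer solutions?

Step 1: Compute gcd(35, 24).
gcd(35, 24) = 1

Step 2: Check divisibility.
Does 1 divide 7? 7 = 1 x 7, so yes.

By the theorem on linear Diophantine equations, 35k + 24l = 7 has integer solutions if and only if gcd(35, 24) divides 7. Since 1 | 7, solutions exist.

Yes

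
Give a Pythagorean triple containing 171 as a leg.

We need the other leg and hypotenuse such that 171² + x² = c².
Take x = 140, c = 221: 171² + 140² = 29241 + 19600 = 48841 = 221² ✓
Triple: (171, 140, 221)

(171, 140, 221)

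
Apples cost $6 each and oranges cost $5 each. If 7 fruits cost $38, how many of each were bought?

Let a = apples, o = oranges.
a + o = 7
6a + 5o = 38
Substitute o = 7 - a:
6a + 5(7 - a) = 38
(6 - 5)a = 38 - 35
1a = 3
a = 3, o = 7 - 3 = 4

Apples: 3, Oranges: 4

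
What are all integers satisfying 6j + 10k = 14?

Step 1: Compute gcd(6, 10) = 2.
Since 2 divides 14, solutions exist.

Step 2: Find a particular solution using extended Euclidean algorithm.
We get j₀ = 14, k₀ = -7.
Check: 6*14 + 10*-7 = 14 = 14 ✓

Step 3: Write the general solution.
j = 14 + (10/2)t = 14 + 5t
k = -7 - (6/2)t = -7 - 3t
for any integer t.

j = 14 + 5t, k = -7 - 3t for integer t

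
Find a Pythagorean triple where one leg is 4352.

We need the other leg and hypotenuse such that 4352² + x² = c².
Take x = 264, c = 4360: 4352² + 264² = 18939904 + 69696 = 19009600 = 4360² ✓
Triple: (264, 4352, 4360)

(264, 4352, 4360)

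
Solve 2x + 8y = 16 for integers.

Step 1: Check solvability.
gcd(2, 8) = 2
Since 2 divides 16, solutions exist.

Step 2: Apply extended Euclidean algorithm to find gcd.
We find integers such that 2*x0 + 8*y0 = 2

Step 3: Scale the particular solution.
Multiply by 16/2 = 8:
x = 8, y = 0

Step 4: Verify.
2*(8) + 8*(0) = 16 = 16 ✓

x = 8, y = 0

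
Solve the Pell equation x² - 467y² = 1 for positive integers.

We seek the smallest positive integers (x, y) with x² - 467y² = 1, i.e., x² = 467y² + 1.
Try successive y values:
y = 1: x² = 467·1² + 1 = 468, not a perfect square
y = 2: x² = 467·2² + 1 = 1869, not a perfect square
y = 3: x² = 467·3² + 1 = 4204, not a perfect square
... continuing the search (or via continued fractions) ...
y = 75225: x² = 467·75225² + 1 = 2642659891876, x = 1625626 ✓

Verify: 1625626² - 467·75225² = 2642659891876 - 2642659891875 = 1 ✓

x = 1625626, y = 75225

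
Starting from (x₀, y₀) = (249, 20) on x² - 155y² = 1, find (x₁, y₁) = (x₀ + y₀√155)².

Solutions to x² - Dy² = 1 are generated by powers of (x₀ + y₀√D).
The next solution satisfies x₁ + y₁√155 = (x₀ + y₀√155)², giving:
x₁ = x₀² + 155y₀² = 249² + 155·20² = 62001 + 62000 = 124001
y₁ = 2x₀y₀ = 2·249·20 = 9960

Verify: 124001² - 155·9960² = 15376248001 - 15376248000 = 1 ✓

x = 124001, y = 9960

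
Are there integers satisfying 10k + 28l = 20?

Step 1: Compute gcd(10, 28).
gcd(10, 28) = 2

Step 2: Check divisibility.
Does 2 divide 20? 20 = 2 x 10, so yes.

By the theorem on linear Diophantine equations, 10k + 28l = 20 has integer solutions if and only if gcd(10, 28) divides 20. Since 2 | 20, solutions exist.

Yes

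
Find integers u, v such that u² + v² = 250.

We need to find integers u, v > 0 such that u² + v² = 250.
Trying u = 5: v² = 250 - 5² = 250 - 25 = 225
v = 15
Check: 5² + 15² = 25 + 225 = 250 ✓

250 = 5² + 15²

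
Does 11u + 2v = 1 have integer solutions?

Step 1: Compute gcd(11, 2).
gcd(11, 2) = 1

Step 2: Check divisibility.
Does 1 divide 1? 1 = 1 x 1, so yes.

By the theorem on linear Diophantine equations, 11u + 2v = 1 has integer solutions if and only if gcd(11, 2) divides 1. Since 1 | 1, solutions exist.

Yes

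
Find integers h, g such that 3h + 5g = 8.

Step 1: Check solvability.
gcd(3, 5) = 1
Since 1 divides 8, solutions exist.

Step 2: Apply extended Euclidean algorithm to find gcd.
We find integers such that 3*x0 + 5*y0 = 1

Step 3: Scale the particular solution.
Multiply by 8/1 = 8:
h = 16, g = -8

Step 4: Verify.
3*(16) + 5*(-8) = 8 = 8 ✓

h = 16, g = -8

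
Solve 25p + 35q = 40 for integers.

Step 1: Check solvability.
gcd(25, 35) = 5
Since 5 divides 40, solutions exist.

Step 2: Apply extended Euclidean algorithm to find gcd.
We find integers such that 25*x0 + 35*y0 = 5

Step 3: Scale the particular solution.
Multiply by 40/5 = 8:
p = 24, q = -16

Step 4: Verify.
25*(24) + 35*(-16) = 40 = 40 ✓

p = 24, q = -16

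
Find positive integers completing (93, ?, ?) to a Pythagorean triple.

We need the other leg and hypotenuse such that 93² + x² = c².
Take x = 476, c = 485: 93² + 476² = 8649 + 226576 = 235225 = 485² ✓
Triple: (93, 476, 485)

(93, 476, 485)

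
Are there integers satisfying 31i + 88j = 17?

Step 1: Compute gcd(31, 88).
gcd(31, 88) = 1

Step 2: Check divisibility.
Does 1 divide 17? 17 = 1 x 17, so yes.

By the theorem on linear Diophantine equations, 31i + 88j = 17 has integer solutions if and only if gcd(31, 88) divides 17. Since 1 | 17, solutions exist.

Yes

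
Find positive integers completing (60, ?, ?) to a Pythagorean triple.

We need the other leg and hypotenuse such that 60² + x² = c².
Take x = 221, c = 229: 60² + 221² = 3600 + 48841 = 52441 = 229² ✓
Triple: (221, 60, 229)

(221, 60, 229)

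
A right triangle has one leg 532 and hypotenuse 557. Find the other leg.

a² = c² - b² = 310249 - 283024 = 27225
a = 165

165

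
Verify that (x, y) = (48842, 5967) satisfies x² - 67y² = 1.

Compute x² = 48842² = 2385540964
Compute 67y² = 67·5967² = 67·35605089 = 2385540963
x² - 67y² = 2385540964 - 2385540963 = 1
Since this equals 1, (48842, 5967) is a solution.

Yes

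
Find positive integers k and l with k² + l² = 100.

We need to find integers k, l > 0 such that k² + l² = 100.
Trying k = 6: l² = 100 - 6² = 100 - 36 = 64
l = 8
Check: 6² + 8² = 36 + 64 = 100 ✓

100 = 6² + 8²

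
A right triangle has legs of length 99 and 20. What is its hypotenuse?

c² = a² + b² = 99² + 20² = 9801 + 400 = 10201
c = 101

101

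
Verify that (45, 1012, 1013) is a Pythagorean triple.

Compute a² + b² = 45² + 1012² = 2025 + 1024144 = 1026169
Compute c² = 1013² = 1026169
Since 1026169 = 1026169, confirmed.

Yes, it is a Pythagorean triple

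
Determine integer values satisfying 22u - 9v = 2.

Step 1: Check solvability.
gcd(22, 9) = 1
Since 1 divides 2, solutions exist.

Step 2: Apply extended Euclidean algorithm to find gcd.
We find integers such that 22*x0 + 9*y0 = 1

Step 3: Scale the particular solution.
Multiply by 2/1 = 2:
u = -4, v = -10

Step 4: Verify.
22*(-4) - 9*(-10) = 2 = 2 ✓

u = -4, v = -10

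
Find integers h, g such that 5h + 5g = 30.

Step 1: Check solvability.
gcd(5, 5) = 5
Since 5 divides 30, solutions exist.

Step 2: Apply extended Euclidean algorithm to find gcd.
We find integers such that 5*x0 + 5*y0 = 5

Step 3: Scale the particular solution.
Multiply by 30/5 = 6:
h = 0, g = 6

Step 4: Verify.
5*(0) + 5*(6) = 30 = 30 ✓

h = 0, g = 6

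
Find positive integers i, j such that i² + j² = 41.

Search for i with 41 - i² a perfect square.
i = 4: 41 - 4² = 41 - 16 = 25 = 5² ✓
So i = 4, j = 5.

i = 4, j = 5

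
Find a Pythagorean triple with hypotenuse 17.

We need a² + b² = 17² = 289.
Trying: 15² + 8² = 225 + 64 = 289 ✓

(15, 8, 17)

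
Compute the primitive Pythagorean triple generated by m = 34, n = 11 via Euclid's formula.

a = m² - n² = 1156 - 121 = 1035
b = 2mn = 2·34·11 = 748
c = m² + n² = 1156 + 121 = 1277
Verify: 1035² + 748² = 1071225 + 559504 = 1630729 = 1277² ✓

(1035, 748, 1277)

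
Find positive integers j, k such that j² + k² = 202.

Search for j with 202 - j² a perfect square.
j = 9: 202 - 9² = 202 - 81 = 121 = 11² ✓
So j = 9, k = 11.

j = 9, k = 11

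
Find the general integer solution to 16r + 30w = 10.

Step 1: Compute gcd(16, 30) = 2.
Since 2 divides 10, solutions exist.

Step 2: Find a particular solution using extended Euclidean algorithm.
We get r₀ = 10, w₀ = -5.
Check: 16*10 + 30*-5 = 10 = 10 ✓

Step 3: Write the general solution.
r = 10 + (30/2)t = 10 + 15t
w = -5 - (16/2)t = -5 - 8t
for any integer t.

r = 10 + 15t, w = -5 - 8t for integer t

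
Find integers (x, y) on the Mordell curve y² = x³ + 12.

Try small integer x values and check whether x³ + 12 is a perfect square.
x = 13: x³ + 12 = 13³ + 12 = 2197 + 12 = 2209
Is 2209 a perfect square? 47² = 2209 ✓
So (x, y) = (13, 47) is a solution.

x = 13, y = 47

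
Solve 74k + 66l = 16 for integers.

Step 1: Check solvability.
gcd(74, 66) = 2
Since 2 divides 16, solutions exist.

Step 2: Apply extended Euclidean algorithm to find gcd.
We find integers such that 74*x0 + 66*y0 = 2

Step 3: Scale the particular solution.
Multiply by 16/2 = 8:
k = -64, l = 72

Step 4: Verify.
74*(-64) + 66*(72) = 16 = 16 ✓

k = -64, l = 72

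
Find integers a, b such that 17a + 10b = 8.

Step 1: Check solvability.
gcd(17, 10) = 1
Since 1 divides 8, solutions exist.

Step 2: Apply extended Euclidean algorithm to find gcd.
We find integers such that 17*x0 + 10*y0 = 1

Step 3: Scale the particular solution.
Multiply by 8/1 = 8:
a = 24, b = -40

Step 4: Verify.
17*(24) + 10*(-40) = 8 = 8 ✓

a = 24, b = -40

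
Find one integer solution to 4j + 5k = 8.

Step 1: Check solvability.
gcd(4, 5) = 1
Since 1 divides 8, solutions exist.

Step 2: Apply extended Euclidean algorithm to find gcd.
We find integers such that 4*x0 + 5*y0 = 1

Step 3: Scale the particular solution.
Multiply by 8/1 = 8:
j = -8, k = 8

Step 4: Verify.
4*(-8) + 5*(8) = 8 = 8 ✓

j = -8, k = 8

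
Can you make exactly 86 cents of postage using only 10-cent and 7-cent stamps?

We need non-negative x, y with 10x + 7y = 86.
gcd(10, 7) = 1 divides 86, so integer solutions exist.
Search for a non-negative one: x = 3 gives 7y = 86 - 30 = 56, so y = 8.
Check: 10·3 + 7·8 = 86 ✓

Yes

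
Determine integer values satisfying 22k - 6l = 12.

Step 1: Check solvability.
gcd(22, 6) = 2
Since 2 divides 12, solutions exist.

Step 2: Apply extended Euclidean algorithm to find gcd.
We find integers such that 22*x0 + 6*y0 = 2

Step 3: Scale the particular solution.
Multiply by 12/2 = 6:
k = -6, l = -24

Step 4: Verify.
22*(-6) - 6*(-24) = 12 = 12 ✓

k = -6, l = -24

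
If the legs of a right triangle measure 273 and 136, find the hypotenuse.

c² = a² + b² = 273² + 136² = 74529 + 18496 = 93025
c = 305

305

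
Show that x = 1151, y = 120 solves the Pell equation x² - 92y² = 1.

Compute x² = 1151² = 1324801
Compute 92y² = 92·120² = 92·14400 = 1324800
x² - 92y² = 1324801 - 1324800 = 1
Since this equals 1, (1151, 120) is a solution.

Yes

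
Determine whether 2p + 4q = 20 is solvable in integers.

Step 1: Compute gcd(2, 4).
gcd(2, 4) = 2

Step 2: Check divisibility.
Does 2 divide 20? 20 = 2 x 10, so yes.

By the theorem on linear Diophantine equations, 2p + 4q = 20 has integer solutions if and only if gcd(2, 4) divides 20. Since 2 | 20, solutions exist.

Yes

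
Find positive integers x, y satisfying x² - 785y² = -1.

We need x² = 785y² - 1. Try successive y:
y = 1: x² = 785·1² - 1 = 784 = 28² ✓
Check: 28² - 785·1² = 784 - 785 = -1 ✓

x = 28, y = 1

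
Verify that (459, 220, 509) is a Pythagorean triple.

Compute a² + b² = 459² + 220² = 210681 + 48400 = 259081
Compute c² = 509² = 259081
Since 259081 = 259081, confirmed.

Yes, it is a Pythagorean triple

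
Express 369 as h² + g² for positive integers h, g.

We need to find integers h, g > 0 such that h² + g² = 369.
Trying h = 12: g² = 369 - 12² = 369 - 144 = 225
g = 15
Check: 12² + 15² = 144 + 225 = 369 ✓

369 = 12² + 15²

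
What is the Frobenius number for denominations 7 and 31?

For two coprime denominations a and b, the Frobenius number (largest value not representable as a non-negative combination) is ab - a - b.
Here gcd(7, 31) = 1, so they are coprime.
F(7, 31) = 7·31 - 7 - 31 = 217 - 38 = 179

179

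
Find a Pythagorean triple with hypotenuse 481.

We need a² + b² = 481² = 231361.
Trying: 319² + 360² = 101761 + 129600 = 231361 ✓

(319, 360, 481)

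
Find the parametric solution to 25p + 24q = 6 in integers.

Step 1: Compute gcd(25, 24) = 1.
Since 1 divides 6, solutions exist.

Step 2: Find a particular solution using extended Euclidean algorithm.
We get p₀ = 6, q₀ = -6.
Check: 25*6 + 24*-6 = 6 = 6 ✓

Step 3: Write the general solution.
p = 6 + (24/1)t = 6 + 24t
q = -6 - (25/1)t = -6 - 25t
for any integer t.

p = 6 + 24t, q = -6 - 25t for integer t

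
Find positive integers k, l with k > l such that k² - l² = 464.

Factor: k² - l² = (k+l)(k-l) = 464.
We need two factors of 464 with the same parity.
Use k+l = 232 and k-l = 2 (product 232·2 = 464).
Adding: 2k = 234, so k = 117.
Subtracting: 2l = 230, so l = 115.
Check: 117² - 115² = 13689 - 13225 = 464 ✓

k = 117, l = 115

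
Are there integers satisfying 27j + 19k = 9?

Step 1: Compute gcd(27, 19).
gcd(27, 19) = 1

Step 2: Check divisibility.
Does 1 divide 9? 9 = 1 x 9, so yes.

By the theorem on linear Diophantine equations, 27j + 19k = 9 has integer solutions if and only if gcd(27, 19) divides 9. Since 1 | 9, solutions exist.

Yes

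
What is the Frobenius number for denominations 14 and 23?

For two coprime denominations a and b, the Frobenius number (largest value not representable as a non-negative combination) is ab - a - b.
Here gcd(14, 23) = 1, so they are coprime.
F(14, 23) = 14·23 - 14 - 23 = 322 - 37 = 285

285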